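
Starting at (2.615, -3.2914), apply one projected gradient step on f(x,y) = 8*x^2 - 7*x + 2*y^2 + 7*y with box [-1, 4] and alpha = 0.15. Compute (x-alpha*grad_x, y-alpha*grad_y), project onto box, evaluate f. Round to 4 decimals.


Step 1: Compute gradient at (2.615, -3.2914).
grad_x = 2*8*2.615 - 7 = 34.84
grad_y = 2*2*-3.2914 + 7 = -6.1656
Step 2: Gradient step.
x_raw = 2.615 - 0.15*34.84 = -2.611
y_raw = -3.2914 - 0.15*-6.1656 = -2.3666
Step 3: Project onto [-1, 4].
x_proj = clip(-2.611) = -1.0
y_proj = clip(-2.3666) = -1.0
Step 4: Evaluate f.
f(-1.0, -1.0) = 10.0


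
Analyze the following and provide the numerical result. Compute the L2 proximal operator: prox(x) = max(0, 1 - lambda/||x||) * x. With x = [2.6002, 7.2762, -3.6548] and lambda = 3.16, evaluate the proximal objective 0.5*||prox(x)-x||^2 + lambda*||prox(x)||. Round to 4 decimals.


Step 1: Compute ||x||.
||x|| = 8.5476
Step 2: Compute scaling factor.
scale = max(0, 1 - 3.16/8.5476) = 0.6303
Step 3: prox(x) = [1.6389, 4.5862, -2.3036]
||prox(x)|| = 5.3876
Step 4: Proximal objective.
0.5*||prox-x||^2 = 4.9928
lambda*||prox|| = 17.0248
Total = 22.0177


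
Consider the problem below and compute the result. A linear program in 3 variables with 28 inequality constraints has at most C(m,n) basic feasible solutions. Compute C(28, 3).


Each vertex corresponds to some choice of n active constraints out of m, so the number of vertices is at most C(m, n) = m! / (n!(m-n)!).
m = 28, n = 3
Numerator: 28 * 27 * 26
Denominator: 3! = 6
C(28, 3) = 3276


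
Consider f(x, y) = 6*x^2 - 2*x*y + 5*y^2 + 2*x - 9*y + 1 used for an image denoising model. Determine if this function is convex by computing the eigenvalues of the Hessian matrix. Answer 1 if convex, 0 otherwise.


The Hessian of f(x,y) = 6*x^2 - 2*x*y + 5*y^2 + 2*x - 9*y + 1 is:
H = [[12, -2], [-2, 10]]
Trace = 12 + 10 = 22
Determinant = 12*10 - (-2)^2 = 116
Discriminant = (22)^2 - 4*116 = 20.0
Eigenvalues: lambda_1 = 8.7639, lambda_2 = 13.2361
The function is convex.

1


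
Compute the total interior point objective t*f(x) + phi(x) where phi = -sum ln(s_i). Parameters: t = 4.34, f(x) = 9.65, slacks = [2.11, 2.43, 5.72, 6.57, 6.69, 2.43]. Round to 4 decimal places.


Step 1: Compute log-barrier.
ln values: [0.7467, 0.8879, 1.744, 1.8825, 1.9006, 0.8879]
phi = -(0.7467 + 0.8879 + 1.744 + 1.8825 + 1.9006 + 0.8879) = -8.0496
Step 2: Compute augmented objective.
t*f(x) = 4.34*9.65 = 41.881
Total = 41.881 - 8.0496 = 33.8314


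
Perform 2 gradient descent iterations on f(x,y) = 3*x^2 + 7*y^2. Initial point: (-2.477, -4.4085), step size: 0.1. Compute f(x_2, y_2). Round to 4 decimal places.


Gradient descent on f(x,y) = 3*x^2 + 7*y^2.
Starting point: (-2.477, -4.4085), alpha = 0.1
Step 1: grad_x = 2*3*-2.477 = -14.862, grad_y = 2*7*-4.4085 = -61.719
  x_1 = -2.477 - 0.1*-14.862 = -0.9908
  y_1 = -4.4085 - 0.1*-61.719 = 1.7634
Step 2: grad_x = 2*3*-0.9908 = -5.9448, grad_y = 2*7*1.7634 = 24.6876
  x_2 = -0.9908 - 0.1*-5.9448 = -0.3963
  y_2 = 1.7634 - 0.1*24.6876 = -0.7054
f(-0.3963, -0.7054) = 3*(-0.3963)^2 + 7*(-0.7054)^2 = 3.9539


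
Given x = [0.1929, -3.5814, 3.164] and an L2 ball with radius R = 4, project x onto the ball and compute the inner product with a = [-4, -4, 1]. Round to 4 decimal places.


Step 1: Compute ||x|| (intermediates to 6 decimals).
||x|| = sqrt(0.1929^2 + (-3.5814)^2 + 3.164^2) = 4.782733
Step 2: Project.
Since ||x|| > R, scale = R/||x|| = 4/4.782733 = 0.836342, proj(x) = scale * x
proj(x) = [0.16133, -2.995275, 2.646186]
Step 3: Dot product.
a^T * proj(x) = -4*0.16133 - 4*(-2.995275) + 1*2.646186 = 13.982


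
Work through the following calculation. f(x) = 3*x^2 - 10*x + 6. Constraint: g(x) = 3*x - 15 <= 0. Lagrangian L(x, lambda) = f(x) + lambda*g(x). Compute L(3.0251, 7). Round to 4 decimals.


Step 1: Evaluate f(x).
f(3.0251) = 3*3.0251^2 - 10*3.0251 + 6 = 3.2027
Step 2: Evaluate g(x).
g(3.0251) = 3*3.0251 - 15 = -5.9247
Step 3: Compute Lagrangian.
L = 3.2027 + 7*-5.9247 = -38.2702


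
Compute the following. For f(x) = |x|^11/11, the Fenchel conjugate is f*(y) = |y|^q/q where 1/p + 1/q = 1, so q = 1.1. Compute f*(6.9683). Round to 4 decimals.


The conjugate exponent q satisfies 1/p + 1/q = 1.
p = 11, so q = 11/(11 - 1) = 1.1
|y|^q = 6.9683^1.1 = 8.4613
f*(6.9683) = 8.4613 / 1.1 = 7.6921


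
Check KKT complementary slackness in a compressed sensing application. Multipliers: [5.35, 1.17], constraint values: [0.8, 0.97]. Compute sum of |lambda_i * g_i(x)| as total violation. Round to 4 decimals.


KKT complementary slackness check:
lambda_1 * g_1 = 5.35 * 0.8 = 4.28
lambda_2 * g_2 = 1.17 * 0.97 = 1.1349
Total violation = 4.28 + 1.1349 = 5.4149


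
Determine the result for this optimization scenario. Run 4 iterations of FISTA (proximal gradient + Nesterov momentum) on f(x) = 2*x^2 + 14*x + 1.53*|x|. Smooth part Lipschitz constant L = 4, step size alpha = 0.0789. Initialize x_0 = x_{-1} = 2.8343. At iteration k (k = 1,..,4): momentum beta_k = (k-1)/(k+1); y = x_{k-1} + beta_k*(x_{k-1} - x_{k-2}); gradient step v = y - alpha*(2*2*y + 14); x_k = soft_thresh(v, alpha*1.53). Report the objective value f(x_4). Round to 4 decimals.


FISTA on f(x) = 2*x^2 + 14*x + 1.53*|x|
L = 4, alpha = 0.0789
Iteration 1: beta = 0.0, y = 2.8343 + 0.0*(2.8343 - 2.8343) = 2.8343
  grad(y) = 25.3372, v = y - alpha*grad = 0.8352
  prox(v) = soft_thresh(0.8352, 0.1207) = 0.7145
Iteration 2: beta = 0.3333, y = 0.7145 + 0.3333*(0.7145 - 2.8343) = 0.0079
  grad(y) = 14.0315, v = y - alpha*grad = -1.0992
  prox(v) = soft_thresh(-1.0992, 0.1207) = -0.9785
Iteration 3: beta = 0.5, y = -0.9785 + 0.5*(-0.9785 - 0.7145) = -1.825
  grad(y) = 6.7001, v = y - alpha*grad = -2.3536
  prox(v) = soft_thresh(-2.3536, 0.1207) = -2.2329
Iteration 4: beta = 0.6, y = -2.2329 + 0.6*(-2.2329 + 0.9785) = -2.9855
  grad(y) = 2.0578, v = y - alpha*grad = -3.1479
  prox(v) = soft_thresh(-3.1479, 0.1207) = -3.0272
f(x_4) = 2*(-3.0272)^2 + 14*(-3.0272) + 1.53*|-3.0272| = -19.4213


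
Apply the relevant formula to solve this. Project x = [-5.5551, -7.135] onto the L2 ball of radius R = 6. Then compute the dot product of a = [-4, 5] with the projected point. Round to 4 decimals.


Step 1: Compute ||x|| (intermediates to 6 decimals).
||x|| = sqrt((-5.5551)^2 + (-7.135)^2) = 9.042531
Step 2: Project.
Since ||x|| > R, scale = R/||x|| = 6/9.042531 = 0.663531, proj(x) = scale * x
proj(x) = [-3.685981, -4.734294]
Step 3: Dot product.
a^T * proj(x) = -4*(-3.685981) + 5*(-4.734294) = -8.9275


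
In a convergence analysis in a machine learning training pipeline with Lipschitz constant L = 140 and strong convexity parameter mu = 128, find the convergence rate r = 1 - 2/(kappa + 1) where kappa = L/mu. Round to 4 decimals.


Step 1: Compute the condition number.
kappa = L/mu = 140/128 = 1.0938
Step 2: Compute the convergence rate.
r = 1 - 2/(kappa + 1) = 1 - 2*mu/(L + mu) = (L - mu)/(L + mu) = 12/268 = 0.0448


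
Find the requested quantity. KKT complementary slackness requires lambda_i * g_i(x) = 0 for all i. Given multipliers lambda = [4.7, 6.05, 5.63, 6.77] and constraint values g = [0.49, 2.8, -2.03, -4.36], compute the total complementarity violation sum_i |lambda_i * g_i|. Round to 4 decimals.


KKT complementary slackness check:
lambda_1 * g_1 = 4.7 * 0.49 = 2.303
lambda_2 * g_2 = 6.05 * 2.8 = 16.94
lambda_3 * g_3 = 5.63 * -2.03 = -11.4289
lambda_4 * g_4 = 6.77 * -4.36 = -29.5172
Total violation = 2.303 + 16.94 + 11.4289 + 29.5172 = 60.1891


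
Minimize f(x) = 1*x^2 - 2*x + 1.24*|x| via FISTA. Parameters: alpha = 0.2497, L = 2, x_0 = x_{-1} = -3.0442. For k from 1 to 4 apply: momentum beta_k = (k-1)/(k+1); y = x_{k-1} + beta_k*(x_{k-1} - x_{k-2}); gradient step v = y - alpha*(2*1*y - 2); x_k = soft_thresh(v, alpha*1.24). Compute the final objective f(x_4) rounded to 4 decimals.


FISTA on f(x) = 1*x^2 - 2*x + 1.24*|x|
L = 2, alpha = 0.2497
Iteration 1: beta = 0.0, y = -3.0442 + 0.0*(-3.0442 + 3.0442) = -3.0442
  grad(y) = -8.0884, v = y - alpha*grad = -1.0245
  prox(v) = soft_thresh(-1.0245, 0.3096) = -0.7149
Iteration 2: beta = 0.3333, y = -0.7149 + 0.3333*(-0.7149 + 3.0442) = 0.0615
  grad(y) = -1.8769, v = y - alpha*grad = 0.5302
  prox(v) = soft_thresh(0.5302, 0.3096) = 0.2206
Iteration 3: beta = 0.5, y = 0.2206 + 0.5*(0.2206 + 0.7149) = 0.6883
  grad(y) = -0.6234, v = y - alpha*grad = 0.844
  prox(v) = soft_thresh(0.844, 0.3096) = 0.5343
Iteration 4: beta = 0.6, y = 0.5343 + 0.6*(0.5343 - 0.2206) = 0.7226
  grad(y) = -0.5548, v = y - alpha*grad = 0.8611
  prox(v) = soft_thresh(0.8611, 0.3096) = 0.5515
f(x_4) = 1*0.5515^2 - 2*0.5515 + 1.24*|0.5515| = -0.115


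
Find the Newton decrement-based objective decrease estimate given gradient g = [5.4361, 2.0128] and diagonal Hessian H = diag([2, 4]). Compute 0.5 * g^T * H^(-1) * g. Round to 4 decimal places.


Step 1: H is diagonal, so H^(-1) * g = [2.7181, 0.5032].
Step 2: g^T H^(-1) g = sum_i g_i^2 / H_ii
  = (5.4361)^2/2 + (2.0128)^2/4
  = 14.7756 + 1.0128 = 15.7884
Step 3: Objective decrease = 0.5 * g^T H^(-1) g = 7.8942


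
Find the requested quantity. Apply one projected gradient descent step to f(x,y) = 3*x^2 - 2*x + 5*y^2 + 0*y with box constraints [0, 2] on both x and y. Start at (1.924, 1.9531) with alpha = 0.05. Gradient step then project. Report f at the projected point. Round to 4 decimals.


Step 1: Compute gradient at (1.924, 1.9531).
grad_x = 2*3*1.924 - 2 = 9.544
grad_y = 2*5*1.9531 + 0 = 19.531
Step 2: Gradient step.
x_raw = 1.924 - 0.05*9.544 = 1.4468
y_raw = 1.9531 - 0.05*19.531 = 0.9766
Step 3: Project onto [0, 2].
x_proj = clip(1.4468) = 1.4468
y_proj = clip(0.9766) = 0.9766
Step 4: Evaluate f.
f(1.4468, 0.9766) = 8.1543


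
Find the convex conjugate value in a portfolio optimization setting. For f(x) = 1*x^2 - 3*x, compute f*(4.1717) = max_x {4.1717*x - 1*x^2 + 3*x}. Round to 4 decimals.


f*(y) = sup_x {y*x - a*x^2 - b*x} = sup_x {(y-b)*x - a*x^2}
FOC: (y - b) - 2a*x = 0 => x* = (y - b)/(2a)
x* = (4.1717 + 3)/(2*1) = 3.5859
f*(4.1717) = (y-b)^2/(4a) = (4.1717 + 3)^2/(4*1)
= 51.4333/4 = 12.8583


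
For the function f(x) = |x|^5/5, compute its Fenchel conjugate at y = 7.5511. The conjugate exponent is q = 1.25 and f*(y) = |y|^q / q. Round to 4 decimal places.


The conjugate exponent q satisfies 1/p + 1/q = 1.
p = 5, so q = 5/(5 - 1) = 1.25
|y|^q = 7.5511^1.25 = 12.5174
f*(7.5511) = 12.5174 / 1.25 = 10.0139


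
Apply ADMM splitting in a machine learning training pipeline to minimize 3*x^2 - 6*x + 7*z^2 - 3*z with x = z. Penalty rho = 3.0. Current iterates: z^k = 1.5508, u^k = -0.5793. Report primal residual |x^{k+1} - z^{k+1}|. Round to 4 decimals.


ADMM iteration with rho = 3.0, z^k = 1.5508, u^k = -0.5793
Step 1: x-update.
Minimize 3*x^2 - 6*x + (3.0/2)*(x - 1.5508 - 0.5793)^2
FOC: (2*3 + 3.0)*x = 6 + 3.0*(1.5508 + 0.5793)
x^{k+1} = 1.3767
Step 2: z-update.
Minimize 7*z^2 - 3*z + (3.0/2)*(1.3767 - z - 0.5793)^2
FOC: (2*7 + 3.0)*z = 3 + 3.0*(1.3767 - 0.5793)
z^{k+1} = 0.3172
Step 3: u-update.
u^{k+1} = -0.5793 + 1.3767 - 0.3172 = 0.4802
Step 4: Primal residual = |1.3767 - 0.3172| = 1.0595


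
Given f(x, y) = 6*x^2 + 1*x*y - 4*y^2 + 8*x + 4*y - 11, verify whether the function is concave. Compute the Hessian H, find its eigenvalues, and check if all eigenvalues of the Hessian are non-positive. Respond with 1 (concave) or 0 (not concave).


The Hessian of f(x,y) = 6*x^2 + 1*x*y - 4*y^2 + 8*x + 4*y - 11 is:
H = [[12, 1], [1, -8]]
Trace = 12 - 8 = 4
Determinant = 12*-8 - (1)^2 = -97
Discriminant = (4)^2 - 4*-97 = 404.0
Eigenvalues: lambda_1 = -8.0499, lambda_2 = 12.0499
The function is not concave.

0


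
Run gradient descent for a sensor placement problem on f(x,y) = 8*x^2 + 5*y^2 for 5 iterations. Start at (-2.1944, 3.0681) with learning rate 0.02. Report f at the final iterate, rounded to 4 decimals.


Gradient descent on f(x,y) = 8*x^2 + 5*y^2.
Starting point: (-2.1944, 3.0681), alpha = 0.02
Step 1: grad_x = 2*8*-2.1944 = -35.1104, grad_y = 2*5*3.0681 = 30.681
  x_1 = -2.1944 - 0.02*-35.1104 = -1.4922
  y_1 = 3.0681 - 0.02*30.681 = 2.4545
Step 2: grad_x = 2*8*-1.4922 = -23.8751, grad_y = 2*5*2.4545 = 24.5448
  x_2 = -1.4922 - 0.02*-23.8751 = -1.0147
  y_2 = 2.4545 - 0.02*24.5448 = 1.9636
Step 3: grad_x = 2*8*-1.0147 = -16.235, grad_y = 2*5*1.9636 = 19.6358
  x_3 = -1.0147 - 0.02*-16.235 = -0.69
  y_3 = 1.9636 - 0.02*19.6358 = 1.5709
Step 4: grad_x = 2*8*-0.69 = -11.0398, grad_y = 2*5*1.5709 = 15.7087
  x_4 = -0.69 - 0.02*-11.0398 = -0.4692
  y_4 = 1.5709 - 0.02*15.7087 = 1.2567
Step 5: grad_x = 2*8*-0.4692 = -7.5071, grad_y = 2*5*1.2567 = 12.5669
  x_5 = -0.4692 - 0.02*-7.5071 = -0.3191
  y_5 = 1.2567 - 0.02*12.5669 = 1.0054
f(-0.3191, 1.0054) = 8*(-0.3191)^2 + 5*1.0054^2 = 5.868


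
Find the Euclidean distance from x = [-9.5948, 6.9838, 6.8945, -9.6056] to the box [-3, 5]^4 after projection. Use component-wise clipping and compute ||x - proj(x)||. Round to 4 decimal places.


Project each component onto [-3, 5].
clip(-9.5948) = -3.0, clip(6.9838) = 5.0, clip(6.8945) = 5.0, clip(-9.6056) = -3.0
Projection = [-3.0, 5.0, 5.0, -3.0]
Squared diffs: [43.4914, 3.9355, 3.5891, 43.634]
Distance = sqrt(94.65) = 9.7288


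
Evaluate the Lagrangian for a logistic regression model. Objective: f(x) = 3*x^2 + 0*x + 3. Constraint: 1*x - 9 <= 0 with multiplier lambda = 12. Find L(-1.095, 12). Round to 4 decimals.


Step 1: Evaluate f(x).
f(-1.095) = 3*(-1.095)^2 + 0*(-1.095) + 3 = 6.5971
Step 2: Evaluate g(x).
g(-1.095) = 1*-1.095 - 9 = -10.095
Step 3: Compute Lagrangian.
L = 6.5971 + 12*-10.095 = -114.5429


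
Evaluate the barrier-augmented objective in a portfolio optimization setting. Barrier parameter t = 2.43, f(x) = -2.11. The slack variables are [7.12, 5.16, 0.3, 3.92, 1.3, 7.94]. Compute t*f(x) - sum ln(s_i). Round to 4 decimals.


Step 1: Compute log-barrier.
ln values: [1.9629, 1.6409, -1.204, 1.3661, 0.2624, 2.0719]
phi = -(1.9629 + 1.6409 - 1.204 + 1.3661 + 0.2624 + 2.0719) = -6.1002
Step 2: Compute augmented objective.
t*f(x) = 2.43*-2.11 = -5.1273
Total = -5.1273 - 6.1002 = -11.2275


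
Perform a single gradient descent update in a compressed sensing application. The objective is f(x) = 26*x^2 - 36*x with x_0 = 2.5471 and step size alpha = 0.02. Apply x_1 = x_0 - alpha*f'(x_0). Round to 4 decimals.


We compute the gradient at x_0 and apply the update.
f'(x) = 52*x - 36
f'(2.5471) = 52*2.5471 - 36 = 96.4492
x_1 = 2.5471 - 0.02*96.4492 = 0.6181


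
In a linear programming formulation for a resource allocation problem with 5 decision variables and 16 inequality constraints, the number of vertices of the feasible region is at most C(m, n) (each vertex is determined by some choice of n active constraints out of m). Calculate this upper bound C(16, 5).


Each vertex corresponds to some choice of n active constraints out of m, so the number of vertices is at most C(m, n) = m! / (n!(m-n)!).
m = 16, n = 5
Numerator: 16 * 15 * 14 * 13 * 12
Denominator: 5! = 120
C(16, 5) = 4368


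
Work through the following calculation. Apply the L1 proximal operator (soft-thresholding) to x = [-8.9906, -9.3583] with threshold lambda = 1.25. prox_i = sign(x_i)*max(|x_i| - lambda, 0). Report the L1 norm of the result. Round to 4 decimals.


Soft-thresholding with lambda = 1.25:
prox(-8.9906) = sign(-8.9906)*max(|-8.9906| - 1.25, 0) = -7.7406
prox(-9.3583) = sign(-9.3583)*max(|-9.3583| - 1.25, 0) = -8.1083
prox(x) = [-7.7406, -8.1083]
||prox(x)||_1 = 7.7406 + 8.1083 = 15.8489


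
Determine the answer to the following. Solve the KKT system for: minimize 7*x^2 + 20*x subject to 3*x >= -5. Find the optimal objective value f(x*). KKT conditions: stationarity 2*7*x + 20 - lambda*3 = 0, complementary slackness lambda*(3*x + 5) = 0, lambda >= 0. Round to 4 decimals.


Step 1: Try lambda = 0 (constraint inactive).
Stationarity: 2*7*x + 20 = 0
x* = -20/(2*7) = -10/7 = -1.4286 (rounded; the exact value -10/7 is used below)
Check constraint: 3*-1.4286 = -4.2858 >= -5 -- satisfied.
Step 2: Compute optimal value.
f(x*) = 7*(-10/7)^2 + 20*(-10/7) = -14.2857


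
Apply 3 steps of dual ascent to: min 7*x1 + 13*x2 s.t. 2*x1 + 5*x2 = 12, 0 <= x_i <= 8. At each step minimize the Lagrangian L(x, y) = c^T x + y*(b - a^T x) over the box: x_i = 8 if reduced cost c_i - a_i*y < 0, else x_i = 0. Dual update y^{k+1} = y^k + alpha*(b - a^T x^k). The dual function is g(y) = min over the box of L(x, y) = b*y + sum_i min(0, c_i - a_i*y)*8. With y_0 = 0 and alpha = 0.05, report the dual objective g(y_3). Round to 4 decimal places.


Dual ascent for LP: min 7*x1 + 13*x2, 2*x1 + 5*x2 = 12, 0 <= x_i <= 8
Step 1: y^k = 0.0, reduced costs: (7.0, 13.0)
  x^k = (0.0, 0.0), subgradient = b - a^T x = 12.0
  y^{k+1} = 0.0 + 0.05*12.0 = 0.6
Step 2: y^k = 0.6, reduced costs: (5.8, 10.0)
  x^k = (0.0, 0.0), subgradient = b - a^T x = 12.0
  y^{k+1} = 0.6 + 0.05*12.0 = 1.2
Step 3: y^k = 1.2, reduced costs: (4.6, 7.0)
  x^k = (0.0, 0.0), subgradient = b - a^T x = 12.0
  y^{k+1} = 1.2 + 0.05*12.0 = 1.8
Dual objective at y_3 = 1.8: reduced costs (3.4, 4.0), box minimizer x = (0.0, 0.0)
g(y_3) = b*y + (c1 - a1*y)*x1 + (c2 - a2*y)*x2 = 12*1.8 + 3.4*0.0 + 4.0*0.0 = 21.6 + 0.0 + 0.0 = 21.6


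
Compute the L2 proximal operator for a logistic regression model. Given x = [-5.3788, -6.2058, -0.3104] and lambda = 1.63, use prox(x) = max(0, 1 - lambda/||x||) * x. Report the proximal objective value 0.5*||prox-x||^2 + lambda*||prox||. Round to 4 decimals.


Step 1: Compute ||x||.
||x|| = 8.2183
Step 2: Compute scaling factor.
scale = max(0, 1 - 1.63/8.2183) = 0.8017
Step 3: prox(x) = [-4.312, -4.9749, -0.2488]
||prox(x)|| = 6.5883
Step 4: Proximal objective.
0.5*||prox-x||^2 = 1.3285
lambda*||prox|| = 10.7389
Total = 12.0673


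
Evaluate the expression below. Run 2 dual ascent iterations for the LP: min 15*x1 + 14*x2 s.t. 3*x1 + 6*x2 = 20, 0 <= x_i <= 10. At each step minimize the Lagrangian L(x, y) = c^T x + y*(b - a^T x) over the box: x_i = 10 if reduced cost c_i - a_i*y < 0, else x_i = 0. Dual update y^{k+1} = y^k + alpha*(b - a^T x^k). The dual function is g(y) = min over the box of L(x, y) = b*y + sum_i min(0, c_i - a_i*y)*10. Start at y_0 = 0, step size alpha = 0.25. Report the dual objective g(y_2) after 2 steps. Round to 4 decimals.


Dual ascent for LP: min 15*x1 + 14*x2, 3*x1 + 6*x2 = 20, 0 <= x_i <= 10
Step 1: y^k = 0.0, reduced costs: (15.0, 14.0)
  x^k = (0.0, 0.0), subgradient = b - a^T x = 20.0
  y^{k+1} = 0.0 + 0.25*20.0 = 5.0
Step 2: y^k = 5.0, reduced costs: (0.0, -16.0)
  x^k = (0.0, 10.0), subgradient = b - a^T x = -40.0
  y^{k+1} = 5.0 + 0.25*-40.0 = -5.0
Dual objective at y_2 = -5.0: reduced costs (30.0, 44.0), box minimizer x = (0.0, 0.0)
g(y_2) = b*y + (c1 - a1*y)*x1 + (c2 - a2*y)*x2 = 20*(-5.0) + 30.0*0.0 + 44.0*0.0 = -100.0 + 0.0 + 0.0 = -100.0


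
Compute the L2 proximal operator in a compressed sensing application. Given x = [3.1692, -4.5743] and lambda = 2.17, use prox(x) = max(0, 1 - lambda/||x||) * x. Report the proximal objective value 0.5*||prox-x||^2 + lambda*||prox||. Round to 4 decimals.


Step 1: Compute ||x||.
||x|| = 5.5649
Step 2: Compute scaling factor.
scale = max(0, 1 - 2.17/5.5649) = 0.6101
Step 3: prox(x) = [1.9334, -2.7906]
||prox(x)|| = 3.3949
Step 4: Proximal objective.
0.5*||prox-x||^2 = 2.3545
lambda*||prox|| = 7.3669
Total = 9.7214


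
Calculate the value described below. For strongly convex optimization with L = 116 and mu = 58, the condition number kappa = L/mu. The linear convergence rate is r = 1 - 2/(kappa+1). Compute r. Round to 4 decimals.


Step 1: Compute the condition number.
kappa = L/mu = 116/58 = 2.0
Step 2: Compute the convergence rate.
r = 1 - 2/(kappa + 1) = 1 - 2*mu/(L + mu) = (L - mu)/(L + mu) = 58/174 = 0.3333


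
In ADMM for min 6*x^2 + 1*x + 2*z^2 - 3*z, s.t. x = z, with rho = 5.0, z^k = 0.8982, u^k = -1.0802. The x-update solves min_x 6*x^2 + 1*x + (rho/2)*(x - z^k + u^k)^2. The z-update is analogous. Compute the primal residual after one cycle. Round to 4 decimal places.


ADMM iteration with rho = 5.0, z^k = 0.8982, u^k = -1.0802
Step 1: x-update.
Minimize 6*x^2 + 1*x + (5.0/2)*(x - 0.8982 - 1.0802)^2
FOC: (2*6 + 5.0)*x = -1 + 5.0*(0.8982 + 1.0802)
x^{k+1} = 0.5231
Step 2: z-update.
Minimize 2*z^2 - 3*z + (5.0/2)*(0.5231 - z - 1.0802)^2
FOC: (2*2 + 5.0)*z = 3 + 5.0*(0.5231 - 1.0802)
z^{k+1} = 0.0238
Step 3: u-update.
u^{k+1} = -1.0802 + 0.5231 - 0.0238 = -0.581
Step 4: Primal residual = |0.5231 - 0.0238| = 0.4992


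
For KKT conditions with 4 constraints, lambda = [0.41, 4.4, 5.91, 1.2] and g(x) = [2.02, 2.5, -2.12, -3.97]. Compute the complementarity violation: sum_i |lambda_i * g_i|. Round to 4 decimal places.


KKT complementary slackness check:
lambda_1 * g_1 = 0.41 * 2.02 = 0.8282
lambda_2 * g_2 = 4.4 * 2.5 = 11.0
lambda_3 * g_3 = 5.91 * -2.12 = -12.5292
lambda_4 * g_4 = 1.2 * -3.97 = -4.764
Total violation = 0.8282 + 11.0 + 12.5292 + 4.764 = 29.1214


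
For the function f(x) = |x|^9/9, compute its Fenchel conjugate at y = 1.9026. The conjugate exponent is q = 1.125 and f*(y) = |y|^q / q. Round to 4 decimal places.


The conjugate exponent q satisfies 1/p + 1/q = 1.
p = 9, so q = 9/(9 - 1) = 1.125
|y|^q = 1.9026^1.125 = 2.0619
f*(1.9026) = 2.0619 / 1.125 = 1.8328


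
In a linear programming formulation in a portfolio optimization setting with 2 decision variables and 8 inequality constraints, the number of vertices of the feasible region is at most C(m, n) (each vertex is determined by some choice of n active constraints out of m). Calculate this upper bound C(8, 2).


Each vertex corresponds to some choice of n active constraints out of m, so the number of vertices is at most C(m, n) = m! / (n!(m-n)!).
m = 8, n = 2
Numerator: 8 * 7
Denominator: 2! = 2
C(8, 2) = 28


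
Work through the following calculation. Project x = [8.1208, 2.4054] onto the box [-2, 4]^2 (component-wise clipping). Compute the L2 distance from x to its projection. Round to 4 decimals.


Project each component onto [-2, 4].
clip(8.1208) = 4.0, clip(2.4054) = 2.4054
Projection = [4.0, 2.4054]
Squared diffs: [16.981, 0.0]
Distance = sqrt(16.981) = 4.1208


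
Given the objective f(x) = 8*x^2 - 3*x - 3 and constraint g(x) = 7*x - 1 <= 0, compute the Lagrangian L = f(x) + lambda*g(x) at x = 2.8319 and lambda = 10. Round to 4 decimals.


Step 1: Evaluate f(x).
f(2.8319) = 8*2.8319^2 - 3*2.8319 - 3 = 52.6616
Step 2: Evaluate g(x).
g(2.8319) = 7*2.8319 - 1 = 18.8233
Step 3: Compute Lagrangian.
L = 52.6616 + 10*18.8233 = 240.8946


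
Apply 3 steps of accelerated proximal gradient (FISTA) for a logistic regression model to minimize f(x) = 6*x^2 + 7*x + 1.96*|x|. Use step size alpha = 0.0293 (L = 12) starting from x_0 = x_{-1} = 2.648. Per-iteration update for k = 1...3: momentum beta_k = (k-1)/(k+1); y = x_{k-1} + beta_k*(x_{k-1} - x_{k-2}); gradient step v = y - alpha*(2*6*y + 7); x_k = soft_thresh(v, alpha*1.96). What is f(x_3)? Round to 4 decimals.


FISTA on f(x) = 6*x^2 + 7*x + 1.96*|x|
L = 12, alpha = 0.0293
Iteration 1: beta = 0.0, y = 2.648 + 0.0*(2.648 - 2.648) = 2.648
  grad(y) = 38.776, v = y - alpha*grad = 1.5119
  prox(v) = soft_thresh(1.5119, 0.0574) = 1.4544
Iteration 2: beta = 0.3333, y = 1.4544 + 0.3333*(1.4544 - 2.648) = 1.0566
  grad(y) = 19.679, v = y - alpha*grad = 0.48
  prox(v) = soft_thresh(0.48, 0.0574) = 0.4226
Iteration 3: beta = 0.5, y = 0.4226 + 0.5*(0.4226 - 1.4544) = -0.0934
  grad(y) = 5.8794, v = y - alpha*grad = -0.2656
  prox(v) = soft_thresh(-0.2656, 0.0574) = -0.2082
f(x_3) = 6*(-0.2082)^2 + 7*(-0.2082) + 1.96*|-0.2082| = -0.7893


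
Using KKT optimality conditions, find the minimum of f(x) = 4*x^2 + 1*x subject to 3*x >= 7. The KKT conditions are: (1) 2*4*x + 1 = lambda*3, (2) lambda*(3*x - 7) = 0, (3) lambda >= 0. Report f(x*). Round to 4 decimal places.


Step 1: Try lambda = 0 (constraint inactive).
x_unc = -1/(2*4) = -0.125
Check: 3*-0.125 = -0.375 < 7 -- violated!
Step 2: Constraint must be active: 3*x = 7
x* = 7/3 = 2.3333 (rounded; the exact value 7/3 is used below)
lambda = (2*4*(7/3) + 1)/3 = 6.5556
Step 3: Compute optimal value.
f(x*) = 4*(7/3)^2 + 1*(7/3) = 24.1111


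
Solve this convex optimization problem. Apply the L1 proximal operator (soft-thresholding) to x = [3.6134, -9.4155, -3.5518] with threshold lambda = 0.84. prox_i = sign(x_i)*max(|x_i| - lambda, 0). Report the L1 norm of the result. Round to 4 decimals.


Soft-thresholding with lambda = 0.84:
prox(3.6134) = sign(3.6134)*max(|3.6134| - 0.84, 0) = 2.7734
prox(-9.4155) = sign(-9.4155)*max(|-9.4155| - 0.84, 0) = -8.5755
prox(-3.5518) = sign(-3.5518)*max(|-3.5518| - 0.84, 0) = -2.7118
prox(x) = [2.7734, -8.5755, -2.7118]
||prox(x)||_1 = 2.7734 + 8.5755 + 2.7118 = 14.0607


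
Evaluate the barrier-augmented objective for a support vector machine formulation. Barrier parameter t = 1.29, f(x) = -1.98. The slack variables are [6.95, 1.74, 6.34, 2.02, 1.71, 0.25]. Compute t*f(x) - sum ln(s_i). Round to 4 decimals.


Step 1: Compute log-barrier.
ln values: [1.9387, 0.5539, 1.8469, 0.7031, 0.5365, -1.3863]
phi = -(1.9387 + 0.5539 + 1.8469 + 0.7031 + 0.5365 - 1.3863) = -4.1928
Step 2: Compute augmented objective.
t*f(x) = 1.29*-1.98 = -2.5542
Total = -2.5542 - 4.1928 = -6.747


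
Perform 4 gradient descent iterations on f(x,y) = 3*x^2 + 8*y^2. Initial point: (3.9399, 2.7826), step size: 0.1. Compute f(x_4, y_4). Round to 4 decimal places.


Gradient descent on f(x,y) = 3*x^2 + 8*y^2.
Starting point: (3.9399, 2.7826), alpha = 0.1
Step 1: grad_x = 2*3*3.9399 = 23.6394, grad_y = 2*8*2.7826 = 44.5216
  x_1 = 3.9399 - 0.1*23.6394 = 1.576
  y_1 = 2.7826 - 0.1*44.5216 = -1.6696
Step 2: grad_x = 2*3*1.576 = 9.4558, grad_y = 2*8*-1.6696 = -26.713
  x_2 = 1.576 - 0.1*9.4558 = 0.6304
  y_2 = -1.6696 - 0.1*-26.713 = 1.0017
Step 3: grad_x = 2*3*0.6304 = 3.7823, grad_y = 2*8*1.0017 = 16.0278
  x_3 = 0.6304 - 0.1*3.7823 = 0.2522
  y_3 = 1.0017 - 0.1*16.0278 = -0.601
Step 4: grad_x = 2*3*0.2522 = 1.5129, grad_y = 2*8*-0.601 = -9.6167
  x_4 = 0.2522 - 0.1*1.5129 = 0.1009
  y_4 = -0.601 - 0.1*-9.6167 = 0.3606
f(0.1009, 0.3606) = 3*0.1009^2 + 8*0.3606^2 = 1.0709


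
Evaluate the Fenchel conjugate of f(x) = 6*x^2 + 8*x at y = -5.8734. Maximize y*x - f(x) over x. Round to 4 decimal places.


f*(y) = sup_x {y*x - a*x^2 - b*x} = sup_x {(y-b)*x - a*x^2}
FOC: (y - b) - 2a*x = 0 => x* = (y - b)/(2a)
x* = (-5.8734 - 8)/(2*6) = -1.1561
f*(-5.8734) = (y-b)^2/(4a) = (-5.8734 - 8)^2/(4*6)
= 192.4712/24 = 8.0196


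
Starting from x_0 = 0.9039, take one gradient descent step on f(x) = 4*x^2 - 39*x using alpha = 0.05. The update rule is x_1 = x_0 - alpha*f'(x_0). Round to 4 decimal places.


We compute the gradient at x_0 and apply the update.
f'(x) = 8*x - 39
f'(0.9039) = 8*0.9039 - 39 = -31.7688
x_1 = 0.9039 - 0.05*-31.7688 = 2.4923


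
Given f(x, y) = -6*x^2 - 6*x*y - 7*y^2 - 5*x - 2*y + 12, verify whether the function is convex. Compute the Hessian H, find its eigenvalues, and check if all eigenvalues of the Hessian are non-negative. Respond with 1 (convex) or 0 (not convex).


The Hessian of f(x,y) = -6*x^2 - 6*x*y - 7*y^2 - 5*x - 2*y + 12 is:
H = [[-12, -6], [-6, -14]]
Trace = -12 - 14 = -26
Determinant = -12*-14 - (-6)^2 = 132
Discriminant = (-26)^2 - 4*132 = 148.0
Eigenvalues: lambda_1 = -19.0828, lambda_2 = -6.9172
The function is not convex.

0


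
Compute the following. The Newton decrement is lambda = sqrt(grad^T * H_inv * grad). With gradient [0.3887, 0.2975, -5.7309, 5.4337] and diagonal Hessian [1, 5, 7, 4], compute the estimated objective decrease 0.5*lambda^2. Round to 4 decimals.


Step 1: H is diagonal, so H^(-1) * g = [0.3887, 0.0595, -0.8187, 1.3584].
Step 2: g^T H^(-1) g = sum_i g_i^2 / H_ii
  = (0.3887)^2/1 + (0.2975)^2/5 + (-5.7309)^2/7 + (5.4337)^2/4
  = 0.1511 + 0.0177 + 4.6919 + 7.3813 = 12.242
Step 3: Objective decrease = 0.5 * g^T H^(-1) g = 6.121


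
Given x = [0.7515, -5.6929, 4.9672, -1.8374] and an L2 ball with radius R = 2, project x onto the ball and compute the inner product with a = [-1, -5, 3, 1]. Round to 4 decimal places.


Step 1: Compute ||x|| (intermediates to 6 decimals).
||x|| = sqrt(0.7515^2 + (-5.6929)^2 + 4.9672^2 + (-1.8374)^2) = 7.811721
Step 2: Project.
Since ||x|| > R, scale = R/||x|| = 2/7.811721 = 0.256026, proj(x) = scale * x
proj(x) = [0.192404, -1.45753, 1.271732, -0.470422]
Step 3: Dot product.
a^T * proj(x) = -1*0.192404 - 5*(-1.45753) + 3*1.271732 + 1*(-0.470422) = 10.44


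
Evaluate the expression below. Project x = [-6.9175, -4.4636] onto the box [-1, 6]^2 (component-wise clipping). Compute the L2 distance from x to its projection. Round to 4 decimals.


Project each component onto [-1, 6].
clip(-6.9175) = -1.0, clip(-4.4636) = -1.0
Projection = [-1.0, -1.0]
Squared diffs: [35.0168, 11.9965]
Distance = sqrt(47.0133) = 6.8566


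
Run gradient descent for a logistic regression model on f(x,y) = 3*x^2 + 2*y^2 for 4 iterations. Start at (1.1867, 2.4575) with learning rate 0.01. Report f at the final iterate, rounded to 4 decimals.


Gradient descent on f(x,y) = 3*x^2 + 2*y^2.
Starting point: (1.1867, 2.4575), alpha = 0.01
Step 1: grad_x = 2*3*1.1867 = 7.1202, grad_y = 2*2*2.4575 = 9.83
  x_1 = 1.1867 - 0.01*7.1202 = 1.1155
  y_1 = 2.4575 - 0.01*9.83 = 2.3592
Step 2: grad_x = 2*3*1.1155 = 6.693, grad_y = 2*2*2.3592 = 9.4368
  x_2 = 1.1155 - 0.01*6.693 = 1.0486
  y_2 = 2.3592 - 0.01*9.4368 = 2.2648
Step 3: grad_x = 2*3*1.0486 = 6.2914, grad_y = 2*2*2.2648 = 9.0593
  x_3 = 1.0486 - 0.01*6.2914 = 0.9857
  y_3 = 2.2648 - 0.01*9.0593 = 2.1742
Step 4: grad_x = 2*3*0.9857 = 5.9139, grad_y = 2*2*2.1742 = 8.697
  x_4 = 0.9857 - 0.01*5.9139 = 0.9265
  y_4 = 2.1742 - 0.01*8.697 = 2.0873
f(0.9265, 2.0873) = 3*0.9265^2 + 2*2.0873^2 = 11.2887


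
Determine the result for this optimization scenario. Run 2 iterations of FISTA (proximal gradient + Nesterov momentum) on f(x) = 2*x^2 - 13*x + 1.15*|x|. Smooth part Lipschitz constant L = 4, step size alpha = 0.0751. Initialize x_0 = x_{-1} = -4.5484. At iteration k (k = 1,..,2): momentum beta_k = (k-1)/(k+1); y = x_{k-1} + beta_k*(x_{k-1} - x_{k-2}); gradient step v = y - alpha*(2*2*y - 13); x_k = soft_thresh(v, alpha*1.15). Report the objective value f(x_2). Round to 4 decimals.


FISTA on f(x) = 2*x^2 - 13*x + 1.15*|x|
L = 4, alpha = 0.0751
Iteration 1: beta = 0.0, y = -4.5484 + 0.0*(-4.5484 + 4.5484) = -4.5484
  grad(y) = -31.1936, v = y - alpha*grad = -2.2058
  prox(v) = soft_thresh(-2.2058, 0.0864) = -2.1194
Iteration 2: beta = 0.3333, y = -2.1194 + 0.3333*(-2.1194 + 4.5484) = -1.3097
  grad(y) = -18.2389, v = y - alpha*grad = 0.06
  prox(v) = soft_thresh(0.06, 0.0864) = 0.0
f(x_2) = 2*0.0^2 - 13*0.0 + 1.15*|0.0| = 0.0


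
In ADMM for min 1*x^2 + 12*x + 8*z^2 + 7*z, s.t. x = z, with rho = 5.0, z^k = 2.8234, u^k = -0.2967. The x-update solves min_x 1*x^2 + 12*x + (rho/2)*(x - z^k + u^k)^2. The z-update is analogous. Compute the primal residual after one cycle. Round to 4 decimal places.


ADMM iteration with rho = 5.0, z^k = 2.8234, u^k = -0.2967
Step 1: x-update.
Minimize 1*x^2 + 12*x + (5.0/2)*(x - 2.8234 - 0.2967)^2
FOC: (2*1 + 5.0)*x = -12 + 5.0*(2.8234 + 0.2967)
x^{k+1} = 0.5144
Step 2: z-update.
Minimize 8*z^2 + 7*z + (5.0/2)*(0.5144 - z - 0.2967)^2
FOC: (2*8 + 5.0)*z = -7 + 5.0*(0.5144 - 0.2967)
z^{k+1} = -0.2815
Step 3: u-update.
u^{k+1} = -0.2967 + 0.5144 + 0.2815 = 0.4992
Step 4: Primal residual = |0.5144 + 0.2815| = 0.7959


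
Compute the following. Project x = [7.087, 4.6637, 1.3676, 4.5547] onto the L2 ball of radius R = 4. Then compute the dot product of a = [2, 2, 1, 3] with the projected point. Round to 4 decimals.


Step 1: Compute ||x|| (intermediates to 6 decimals).
||x|| = sqrt(7.087^2 + 4.6637^2 + 1.3676^2 + 4.5547^2) = 9.725805
Step 2: Project.
Since ||x|| > R, scale = R/||x|| = 4/9.725805 = 0.411277, proj(x) = scale * x
proj(x) = [2.91472, 1.918073, 0.562462, 1.873243]
Step 3: Dot product.
a^T * proj(x) = 2*2.91472 + 2*1.918073 + 1*0.562462 + 3*1.873243 = 15.8478


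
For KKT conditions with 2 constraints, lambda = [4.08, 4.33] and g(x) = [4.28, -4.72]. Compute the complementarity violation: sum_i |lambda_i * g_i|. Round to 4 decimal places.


KKT complementary slackness check:
lambda_1 * g_1 = 4.08 * 4.28 = 17.4624
lambda_2 * g_2 = 4.33 * -4.72 = -20.4376
Total violation = 17.4624 + 20.4376 = 37.9


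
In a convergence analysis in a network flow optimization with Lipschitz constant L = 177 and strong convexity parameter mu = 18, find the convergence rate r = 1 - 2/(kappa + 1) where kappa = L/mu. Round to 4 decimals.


Step 1: Compute the condition number.
kappa = L/mu = 177/18 = 9.8333
Step 2: Compute the convergence rate.
r = 1 - 2/(kappa + 1) = 1 - 2*mu/(L + mu) = (L - mu)/(L + mu) = 159/195 = 0.8154


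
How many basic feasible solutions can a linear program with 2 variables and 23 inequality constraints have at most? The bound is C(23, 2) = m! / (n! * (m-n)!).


Each vertex corresponds to some choice of n active constraints out of m, so the number of vertices is at most C(m, n) = m! / (n!(m-n)!).
m = 23, n = 2
Numerator: 23 * 22
Denominator: 2! = 2
C(23, 2) = 253


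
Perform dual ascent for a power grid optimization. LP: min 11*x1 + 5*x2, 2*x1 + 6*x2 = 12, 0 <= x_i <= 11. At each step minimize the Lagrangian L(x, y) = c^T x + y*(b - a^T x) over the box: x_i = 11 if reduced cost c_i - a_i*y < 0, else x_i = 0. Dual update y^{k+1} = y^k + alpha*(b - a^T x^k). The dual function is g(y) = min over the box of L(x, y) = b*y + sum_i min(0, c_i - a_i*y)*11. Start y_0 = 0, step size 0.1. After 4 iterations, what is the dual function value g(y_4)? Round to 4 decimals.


Dual ascent for LP: min 11*x1 + 5*x2, 2*x1 + 6*x2 = 12, 0 <= x_i <= 11
Step 1: y^k = 0.0, reduced costs: (11.0, 5.0)
  x^k = (0.0, 0.0), subgradient = b - a^T x = 12.0
  y^{k+1} = 0.0 + 0.1*12.0 = 1.2
Step 2: y^k = 1.2, reduced costs: (8.6, -2.2)
  x^k = (0.0, 11.0), subgradient = b - a^T x = -54.0
  y^{k+1} = 1.2 + 0.1*-54.0 = -4.2
Step 3: y^k = -4.2, reduced costs: (19.4, 30.2)
  x^k = (0.0, 0.0), subgradient = b - a^T x = 12.0
  y^{k+1} = -4.2 + 0.1*12.0 = -3.0
Step 4: y^k = -3.0, reduced costs: (17.0, 23.0)
  x^k = (0.0, 0.0), subgradient = b - a^T x = 12.0
  y^{k+1} = -3.0 + 0.1*12.0 = -1.8
Dual objective at y_4 = -1.8: reduced costs (14.6, 15.8), box minimizer x = (0.0, 0.0)
g(y_4) = b*y + (c1 - a1*y)*x1 + (c2 - a2*y)*x2 = 12*(-1.8) + 14.6*0.0 + 15.8*0.0 = -21.6 + 0.0 + 0.0 = -21.6


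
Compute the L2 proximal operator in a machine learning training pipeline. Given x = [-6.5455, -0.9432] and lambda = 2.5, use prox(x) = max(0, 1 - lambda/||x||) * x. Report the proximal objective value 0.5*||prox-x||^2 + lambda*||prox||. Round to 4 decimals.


Step 1: Compute ||x||.
||x|| = 6.6131
Step 2: Compute scaling factor.
scale = max(0, 1 - 2.5/6.6131) = 0.622
Step 3: prox(x) = [-4.0711, -0.5866]
||prox(x)|| = 4.1131
Step 4: Proximal objective.
0.5*||prox-x||^2 = 3.125
lambda*||prox|| = 10.2828
Total = 13.4078


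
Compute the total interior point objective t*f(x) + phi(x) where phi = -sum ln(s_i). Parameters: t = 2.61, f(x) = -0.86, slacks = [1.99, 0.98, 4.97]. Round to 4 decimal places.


Step 1: Compute log-barrier.
ln values: [0.6881, -0.0202, 1.6034]
phi = -(0.6881 - 0.0202 + 1.6034) = -2.2714
Step 2: Compute augmented objective.
t*f(x) = 2.61*-0.86 = -2.2446
Total = -2.2446 - 2.2714 = -4.516


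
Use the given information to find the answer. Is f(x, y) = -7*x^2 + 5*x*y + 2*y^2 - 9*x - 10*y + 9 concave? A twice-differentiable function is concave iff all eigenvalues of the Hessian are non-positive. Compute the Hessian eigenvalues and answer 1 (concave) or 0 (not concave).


The Hessian of f(x,y) = -7*x^2 + 5*x*y + 2*y^2 - 9*x - 10*y + 9 is:
H = [[-14, 5], [5, 4]]
Trace = -14 + 4 = -10
Determinant = -14*4 - (5)^2 = -81
Discriminant = (-10)^2 - 4*-81 = 424.0
Eigenvalues: lambda_1 = -15.2956, lambda_2 = 5.2956
The function is not concave.

0


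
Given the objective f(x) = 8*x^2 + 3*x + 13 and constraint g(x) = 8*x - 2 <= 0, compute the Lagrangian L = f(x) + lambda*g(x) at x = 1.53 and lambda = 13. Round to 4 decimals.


Step 1: Evaluate f(x).
f(1.53) = 8*1.53^2 + 3*1.53 + 13 = 36.3172
Step 2: Evaluate g(x).
g(1.53) = 8*1.53 - 2 = 10.24
Step 3: Compute Lagrangian.
L = 36.3172 + 13*10.24 = 169.4372


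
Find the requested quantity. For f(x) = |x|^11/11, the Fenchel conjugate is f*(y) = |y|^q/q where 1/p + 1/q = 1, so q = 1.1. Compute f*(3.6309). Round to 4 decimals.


The conjugate exponent q satisfies 1/p + 1/q = 1.
p = 11, so q = 11/(11 - 1) = 1.1
|y|^q = 3.6309^1.1 = 4.1306
f*(3.6309) = 4.1306 / 1.1 = 3.7551


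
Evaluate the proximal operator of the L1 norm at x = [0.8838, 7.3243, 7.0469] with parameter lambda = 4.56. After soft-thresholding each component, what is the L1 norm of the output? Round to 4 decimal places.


Soft-thresholding with lambda = 4.56:
prox(0.8838) = sign(0.8838)*max(|0.8838| - 4.56, 0) = 0.0
prox(7.3243) = sign(7.3243)*max(|7.3243| - 4.56, 0) = 2.7643
prox(7.0469) = sign(7.0469)*max(|7.0469| - 4.56, 0) = 2.4869
prox(x) = [0.0, 2.7643, 2.4869]
||prox(x)||_1 = 0.0 + 2.7643 + 2.4869 = 5.2512


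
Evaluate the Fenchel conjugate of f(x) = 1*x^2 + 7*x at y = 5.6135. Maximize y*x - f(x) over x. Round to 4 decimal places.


f*(y) = sup_x {y*x - a*x^2 - b*x} = sup_x {(y-b)*x - a*x^2}
FOC: (y - b) - 2a*x = 0 => x* = (y - b)/(2a)
x* = (5.6135 - 7)/(2*1) = -0.6933
f*(5.6135) = (y-b)^2/(4a) = (5.6135 - 7)^2/(4*1)
= 1.9224/4 = 0.4806


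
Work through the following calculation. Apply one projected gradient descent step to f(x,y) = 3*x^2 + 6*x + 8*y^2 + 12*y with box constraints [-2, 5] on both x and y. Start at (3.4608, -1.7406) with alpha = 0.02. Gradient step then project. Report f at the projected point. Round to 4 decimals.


Step 1: Compute gradient at (3.4608, -1.7406).
grad_x = 2*3*3.4608 + 6 = 26.7648
grad_y = 2*8*-1.7406 + 12 = -15.8496
Step 2: Gradient step.
x_raw = 3.4608 - 0.02*26.7648 = 2.9255
y_raw = -1.7406 - 0.02*-15.8496 = -1.4236
Step 3: Project onto [-2, 5].
x_proj = clip(2.9255) = 2.9255
y_proj = clip(-1.4236) = -1.4236
Step 4: Evaluate f.
f(2.9255, -1.4236) = 42.3587


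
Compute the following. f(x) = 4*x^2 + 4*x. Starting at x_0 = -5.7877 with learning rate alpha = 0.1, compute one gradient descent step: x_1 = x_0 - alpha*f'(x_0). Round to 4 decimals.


We compute the gradient at x_0 and apply the update.
f'(x) = 8*x + 4
f'(-5.7877) = 8*-5.7877 + 4 = -42.3016
x_1 = -5.7877 - 0.1*-42.3016 = -1.5575


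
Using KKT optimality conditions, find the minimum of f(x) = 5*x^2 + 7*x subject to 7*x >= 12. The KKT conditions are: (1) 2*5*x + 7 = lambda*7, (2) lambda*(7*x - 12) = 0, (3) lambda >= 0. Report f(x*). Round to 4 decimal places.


Step 1: Try lambda = 0 (constraint inactive).
x_unc = -7/(2*5) = -0.7
Check: 7*-0.7 = -4.9 < 12 -- violated!
Step 2: Constraint must be active: 7*x = 12
x* = 12/7 = 1.7143 (rounded; the exact value 12/7 is used below)
lambda = (2*5*(12/7) + 7)/7 = 3.449
Step 3: Compute optimal value.
f(x*) = 5*(12/7)^2 + 7*(12/7) = 26.6939


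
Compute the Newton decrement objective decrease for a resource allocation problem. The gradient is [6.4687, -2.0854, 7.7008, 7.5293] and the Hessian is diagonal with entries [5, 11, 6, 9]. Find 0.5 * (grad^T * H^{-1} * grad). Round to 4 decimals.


Step 1: H is diagonal, so H^(-1) * g = [1.2937, -0.1896, 1.2835, 0.8366].
Step 2: g^T H^(-1) g = sum_i g_i^2 / H_ii
  = (6.4687)^2/5 + (-2.0854)^2/11 + (7.7008)^2/6 + (7.5293)^2/9
  = 8.3688 + 0.3954 + 9.8837 + 6.2989 = 24.9468
Step 3: Objective decrease = 0.5 * g^T H^(-1) g = 12.4734


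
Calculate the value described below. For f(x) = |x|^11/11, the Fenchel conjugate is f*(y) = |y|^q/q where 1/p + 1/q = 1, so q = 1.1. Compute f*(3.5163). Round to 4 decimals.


The conjugate exponent q satisfies 1/p + 1/q = 1.
p = 11, so q = 11/(11 - 1) = 1.1
|y|^q = 3.5163^1.1 = 3.9874
f*(3.5163) = 3.9874 / 1.1 = 3.6249


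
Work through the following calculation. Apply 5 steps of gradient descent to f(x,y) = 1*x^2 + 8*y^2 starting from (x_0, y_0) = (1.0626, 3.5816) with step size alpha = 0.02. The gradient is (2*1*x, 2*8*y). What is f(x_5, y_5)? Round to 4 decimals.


Gradient descent on f(x,y) = 1*x^2 + 8*y^2.
Starting point: (1.0626, 3.5816), alpha = 0.02
Step 1: grad_x = 2*1*1.0626 = 2.1252, grad_y = 2*8*3.5816 = 57.3056
  x_1 = 1.0626 - 0.02*2.1252 = 1.0201
  y_1 = 3.5816 - 0.02*57.3056 = 2.4355
Step 2: grad_x = 2*1*1.0201 = 2.0402, grad_y = 2*8*2.4355 = 38.9678
  x_2 = 1.0201 - 0.02*2.0402 = 0.9793
  y_2 = 2.4355 - 0.02*38.9678 = 1.6561
Step 3: grad_x = 2*1*0.9793 = 1.9586, grad_y = 2*8*1.6561 = 26.4981
  x_3 = 0.9793 - 0.02*1.9586 = 0.9401
  y_3 = 1.6561 - 0.02*26.4981 = 1.1262
Step 4: grad_x = 2*1*0.9401 = 1.8802, grad_y = 2*8*1.1262 = 18.0187
  x_4 = 0.9401 - 0.02*1.8802 = 0.9025
  y_4 = 1.1262 - 0.02*18.0187 = 0.7658
Step 5: grad_x = 2*1*0.9025 = 1.805, grad_y = 2*8*0.7658 = 12.2527
  x_5 = 0.9025 - 0.02*1.805 = 0.8664
  y_5 = 0.7658 - 0.02*12.2527 = 0.5207
f(0.8664, 0.5207) = 1*0.8664^2 + 8*0.5207^2 = 2.92
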